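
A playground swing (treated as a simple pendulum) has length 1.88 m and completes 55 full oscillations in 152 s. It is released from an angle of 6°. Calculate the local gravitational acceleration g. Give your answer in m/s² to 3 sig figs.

9.72 m/s²

T = 152/55 = 2.764 s.
From T = 2π√(L/g), g = 4π²L/T² = 4π² × 1.88/2.764² = 9.72 m/s².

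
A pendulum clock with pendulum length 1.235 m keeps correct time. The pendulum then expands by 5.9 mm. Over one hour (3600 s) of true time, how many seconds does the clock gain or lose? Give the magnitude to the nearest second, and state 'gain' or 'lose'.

lose 9 s

T ∝ √L, so T'/T = √(1.24090/1.235) = 1.00239.
In 3600 s of true time the clock registers 3600/1.00239 = 3591.4 s, so it loses 9 s.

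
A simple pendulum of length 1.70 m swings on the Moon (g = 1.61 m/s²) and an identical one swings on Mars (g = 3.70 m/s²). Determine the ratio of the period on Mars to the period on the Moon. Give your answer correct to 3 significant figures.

T ∝ 1/√g, so T₂/T₁ = √(g₁/g₂) = √(1.61/3.70) = 0.660.

0.660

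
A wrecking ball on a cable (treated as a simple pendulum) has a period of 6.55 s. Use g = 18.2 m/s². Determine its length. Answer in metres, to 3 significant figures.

From T = 2π√(L/g), L = gT²/(4π²) = 18.2 × 6.550²/(4π²) = 19.8 m.

19.8 m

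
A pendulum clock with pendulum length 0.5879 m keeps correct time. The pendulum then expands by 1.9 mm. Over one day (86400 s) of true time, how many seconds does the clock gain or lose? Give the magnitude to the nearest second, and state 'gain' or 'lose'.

T ∝ √L, so T'/T = √(0.58980/0.5879) = 1.00161.
In 86400 s of true time the clock registers 86400/1.00161 = 86260.7 s, so it loses 139 s.

lose 139 s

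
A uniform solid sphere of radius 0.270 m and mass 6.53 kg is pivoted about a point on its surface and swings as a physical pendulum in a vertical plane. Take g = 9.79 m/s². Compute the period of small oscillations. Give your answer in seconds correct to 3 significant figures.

I_cm = (2/5)mr² = 0.1904 kg·m². The pivot is at distance d = 0.270 m from the centre of mass.
By the parallel-axis theorem, I = I_cm + md² = 0.1904 + 0.4760 = 0.6665 kg·m².
T = 2π√(I/(mgd)) = 2π√(0.6665/(6.53 × 9.79 × 0.270)) = 1.23 s.

1.23 s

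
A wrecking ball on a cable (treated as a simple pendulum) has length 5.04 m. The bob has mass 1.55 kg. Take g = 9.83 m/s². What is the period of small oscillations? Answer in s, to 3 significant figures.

T = 2π√(L/g) = 2π√(5.04/9.83) = 2π × 0.7160 = 4.50 s.

4.50 s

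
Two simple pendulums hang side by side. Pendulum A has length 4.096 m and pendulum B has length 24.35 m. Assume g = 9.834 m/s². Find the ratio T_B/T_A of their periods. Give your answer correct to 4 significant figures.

2.438

T ∝ √L, so T_B/T_A = √(L_B/L_A) = √(24.35/4.096) = 2.438.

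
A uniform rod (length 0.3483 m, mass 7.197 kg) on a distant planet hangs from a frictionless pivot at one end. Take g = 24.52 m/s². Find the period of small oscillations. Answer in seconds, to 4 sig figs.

For a physical pendulum T = 2π√(I/(mgd)), with d = 0.17415 m from pivot to centre of mass.
I_cm = mL²/12 = 7.197 × 0.3483²/12 = 0.072757 kg·m²; I = I_cm + md² = 0.072757 + 7.197 × 0.17415² = 0.29103 kg·m².
T = 2π√(0.29103/(7.197 × 24.52 × 0.17415)) = 0.6114 s.

0.6114 s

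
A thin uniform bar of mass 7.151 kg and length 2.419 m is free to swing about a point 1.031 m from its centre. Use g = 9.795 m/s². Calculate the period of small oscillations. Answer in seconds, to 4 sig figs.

2.462 s

For a physical pendulum T = 2π√(I/(mgd)), with d = 1.0310 m from pivot to centre of mass.
I_cm = mL²/12 = 7.151 × 2.419²/12 = 3.4870 kg·m²; I = I_cm + md² = 3.4870 + 7.151 × 1.0310² = 11.088 kg·m².
T = 2π√(11.088/(7.151 × 9.795 × 1.0310)) = 2.462 s.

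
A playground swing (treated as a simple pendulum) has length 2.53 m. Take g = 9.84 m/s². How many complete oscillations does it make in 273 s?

85

T = 2π√(L/g) = 2π√(2.53/9.84) = 3.186 s.
Number of complete oscillations = ⌊273/3.186⌋ = ⌊85.69⌋ = 85.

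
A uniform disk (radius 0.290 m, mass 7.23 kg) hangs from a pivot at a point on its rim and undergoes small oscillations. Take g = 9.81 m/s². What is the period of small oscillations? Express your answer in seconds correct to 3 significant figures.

1.32 s

I_cm = ½mr² = 0.3040 kg·m². The pivot is at distance d = 0.290 m from the centre of mass.
By the parallel-axis theorem, I = I_cm + md² = 0.3040 + 0.6080 = 0.9121 kg·m².
T = 2π√(I/(mgd)) = 2π√(0.9121/(7.23 × 9.81 × 0.290)) = 1.32 s.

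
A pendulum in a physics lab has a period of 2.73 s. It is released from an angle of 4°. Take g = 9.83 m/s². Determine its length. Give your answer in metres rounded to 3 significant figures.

1.86 m

From T = 2π√(L/g), L = gT²/(4π²) = 9.83 × 2.730²/(4π²) = 1.86 m.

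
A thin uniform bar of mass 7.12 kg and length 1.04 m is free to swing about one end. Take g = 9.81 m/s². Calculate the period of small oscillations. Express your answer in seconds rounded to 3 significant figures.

For a physical pendulum T = 2π√(I/(mgd)), with d = 0.5200 m from pivot to centre of mass.
I_cm = mL²/12 = 7.12 × 1.04²/12 = 0.6417 kg·m²; I = I_cm + md² = 0.6417 + 7.12 × 0.5200² = 2.567 kg·m².
T = 2π√(2.567/(7.12 × 9.81 × 0.5200)) = 1.67 s.

1.67 s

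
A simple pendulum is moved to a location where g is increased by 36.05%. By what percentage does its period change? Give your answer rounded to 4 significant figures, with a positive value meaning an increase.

T ∝ 1/√g, so T'/T = 1/√(1.3605) = 0.85734.
Percentage change in T = (0.85734 − 1) × 100% = -14.27%.

-14.27%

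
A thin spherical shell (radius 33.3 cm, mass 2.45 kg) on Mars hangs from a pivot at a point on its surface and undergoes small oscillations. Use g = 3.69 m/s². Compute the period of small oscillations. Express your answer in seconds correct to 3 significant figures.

2.44 s

I_cm = (2/3)mr² = 0.1811 kg·m². The pivot is at distance d = 0.333 m from the centre of mass.
By the parallel-axis theorem, I = I_cm + md² = 0.1811 + 0.2717 = 0.4528 kg·m².
T = 2π√(I/(mgd)) = 2π√(0.4528/(2.45 × 3.69 × 0.333)) = 2.44 s.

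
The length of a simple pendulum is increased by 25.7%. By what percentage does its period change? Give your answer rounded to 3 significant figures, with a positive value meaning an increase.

12.1%

T ∝ √L, so T'/T = √(1.257) = 1.121.
Percentage change in T = (1.121 − 1) × 100% = 12.1%.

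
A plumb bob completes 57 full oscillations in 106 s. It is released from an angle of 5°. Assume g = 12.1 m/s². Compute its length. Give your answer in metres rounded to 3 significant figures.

T = 106/57 = 1.860 s.
From T = 2π√(L/g), L = gT²/(4π²) = 12.1 × 1.860²/(4π²) = 1.06 m.

1.06 m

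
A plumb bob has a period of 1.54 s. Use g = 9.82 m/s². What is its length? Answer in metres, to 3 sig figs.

0.590 m

From T = 2π√(L/g), L = gT²/(4π²) = 9.82 × 1.540²/(4π²) = 0.590 m.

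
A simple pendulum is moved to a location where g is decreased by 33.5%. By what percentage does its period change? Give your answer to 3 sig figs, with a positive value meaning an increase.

22.6%

T ∝ 1/√g, so T'/T = 1/√(0.6650) = 1.226.
Percentage change in T = (1.226 − 1) × 100% = 22.6%.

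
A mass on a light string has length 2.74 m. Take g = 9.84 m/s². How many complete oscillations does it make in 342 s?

103

T = 2π√(L/g) = 2π√(2.74/9.84) = 3.316 s.
Number of complete oscillations = ⌊342/3.316⌋ = ⌊103.1⌋ = 103.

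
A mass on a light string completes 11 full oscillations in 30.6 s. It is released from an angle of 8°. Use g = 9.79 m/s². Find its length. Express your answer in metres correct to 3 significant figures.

1.92 m

T = 30.6/11 = 2.782 s.
From T = 2π√(L/g), L = gT²/(4π²) = 9.79 × 2.782²/(4π²) = 1.92 m.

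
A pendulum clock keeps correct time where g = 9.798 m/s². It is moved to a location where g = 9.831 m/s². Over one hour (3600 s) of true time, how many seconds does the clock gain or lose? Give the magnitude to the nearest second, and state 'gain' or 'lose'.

gain 6 s

The clock's period scales as T ∝ 1/√g, so T'/T = √(9.798/9.831) = 0.998320.
In 3600 s of true time the clock registers 3600/0.998320 = 3606.1 s, so it gains 6 s.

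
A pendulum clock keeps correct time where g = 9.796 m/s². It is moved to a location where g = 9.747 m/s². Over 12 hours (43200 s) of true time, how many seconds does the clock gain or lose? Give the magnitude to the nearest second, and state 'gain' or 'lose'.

The clock's period scales as T ∝ 1/√g, so T'/T = √(9.796/9.747) = 1.00251.
In 43200 s of true time the clock registers 43200/1.00251 = 43091.8 s, so it loses 108 s.

lose 108 s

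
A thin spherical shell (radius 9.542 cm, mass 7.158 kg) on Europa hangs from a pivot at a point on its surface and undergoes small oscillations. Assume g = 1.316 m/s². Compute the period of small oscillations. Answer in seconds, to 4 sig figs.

I_cm = (2/3)mr² = 0.043449 kg·m². The pivot is at distance d = 0.09542 m from the centre of mass.
By the parallel-axis theorem, I = I_cm + md² = 0.043449 + 0.065173 = 0.10862 kg·m².
T = 2π√(I/(mgd)) = 2π√(0.10862/(7.158 × 1.316 × 0.09542)) = 2.184 s.

2.184 s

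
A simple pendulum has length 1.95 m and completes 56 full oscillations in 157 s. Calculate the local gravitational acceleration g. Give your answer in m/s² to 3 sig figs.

9.79 m/s²

T = 157/56 = 2.804 s.
From T = 2π√(L/g), g = 4π²L/T² = 4π² × 1.95/2.804² = 9.79 m/s².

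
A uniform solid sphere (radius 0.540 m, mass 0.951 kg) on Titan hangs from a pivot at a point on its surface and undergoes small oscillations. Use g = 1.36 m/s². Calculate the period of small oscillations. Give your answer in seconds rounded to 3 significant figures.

4.68 s

I_cm = (2/5)mr² = 0.1109 kg·m². The pivot is at distance d = 0.540 m from the centre of mass.
By the parallel-axis theorem, I = I_cm + md² = 0.1109 + 0.2773 = 0.3882 kg·m².
T = 2π√(I/(mgd)) = 2π√(0.3882/(0.951 × 1.36 × 0.540)) = 4.68 s.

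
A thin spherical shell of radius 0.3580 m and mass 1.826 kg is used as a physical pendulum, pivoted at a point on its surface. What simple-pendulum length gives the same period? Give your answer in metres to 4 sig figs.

0.5967 m

The equivalent simple-pendulum length is L_eq = I/(md), where I is about the pivot and d = 0.35800 m.
I_cm = (2/3)mR² = 0.15602 kg·m², so I = I_cm + md² = 0.15602 + 0.23403 = 0.39005 kg·m².
L_eq = 0.39005/(1.826 × 0.35800) = 0.5967 m.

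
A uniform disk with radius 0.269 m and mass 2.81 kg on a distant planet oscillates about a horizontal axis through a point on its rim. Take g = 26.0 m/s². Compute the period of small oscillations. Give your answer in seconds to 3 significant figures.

0.783 s

I_cm = ½mr² = 0.1017 kg·m². The pivot is at distance d = 0.269 m from the centre of mass.
By the parallel-axis theorem, I = I_cm + md² = 0.1017 + 0.2033 = 0.3050 kg·m².
T = 2π√(I/(mgd)) = 2π√(0.3050/(2.81 × 26.0 × 0.269)) = 0.783 s.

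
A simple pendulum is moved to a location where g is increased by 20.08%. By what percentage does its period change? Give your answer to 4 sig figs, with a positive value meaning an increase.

T ∝ 1/√g, so T'/T = 1/√(1.2008) = 0.91257.
Percentage change in T = (0.91257 − 1) × 100% = -8.743%.

-8.743%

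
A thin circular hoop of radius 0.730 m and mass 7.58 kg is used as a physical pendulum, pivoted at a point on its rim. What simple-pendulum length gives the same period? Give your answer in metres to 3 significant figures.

The equivalent simple-pendulum length is L_eq = I/(md), where I is about the pivot and d = 0.7300 m.
I_cm = mR² = 4.039 kg·m², so I = I_cm + md² = 4.039 + 4.039 = 8.079 kg·m².
L_eq = 8.079/(7.58 × 0.7300) = 1.46 m.

1.46 m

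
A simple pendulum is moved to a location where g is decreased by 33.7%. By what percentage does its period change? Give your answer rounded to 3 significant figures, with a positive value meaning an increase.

22.8%

T ∝ 1/√g, so T'/T = 1/√(0.6630) = 1.228.
Percentage change in T = (1.228 − 1) × 100% = 22.8%.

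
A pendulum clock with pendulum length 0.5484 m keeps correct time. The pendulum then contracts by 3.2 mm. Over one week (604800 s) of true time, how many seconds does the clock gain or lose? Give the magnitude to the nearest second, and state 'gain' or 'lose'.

T ∝ √L, so T'/T = √(0.54520/0.5484) = 0.997078.
In 604800 s of true time the clock registers 604800/0.997078 = 606572.3 s, so it gains 1772 s.

gain 1772 s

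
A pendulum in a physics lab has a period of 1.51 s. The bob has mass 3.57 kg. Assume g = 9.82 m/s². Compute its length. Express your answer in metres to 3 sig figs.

From T = 2π√(L/g), L = gT²/(4π²) = 9.82 × 1.510²/(4π²) = 0.567 m.

0.567 m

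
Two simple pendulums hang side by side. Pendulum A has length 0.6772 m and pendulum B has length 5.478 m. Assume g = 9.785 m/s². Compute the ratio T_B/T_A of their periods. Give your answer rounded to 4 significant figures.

2.844

T ∝ √L, so T_B/T_A = √(L_B/L_A) = √(5.478/0.6772) = 2.844.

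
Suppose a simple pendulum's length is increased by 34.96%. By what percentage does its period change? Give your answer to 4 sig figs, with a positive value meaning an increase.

16.17%

T ∝ √L, so T'/T = √(1.3496) = 1.1617.
Percentage change in T = (1.1617 − 1) × 100% = 16.17%.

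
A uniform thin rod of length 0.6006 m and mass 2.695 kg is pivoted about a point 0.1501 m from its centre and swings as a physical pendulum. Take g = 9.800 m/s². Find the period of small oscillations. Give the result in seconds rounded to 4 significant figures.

For a physical pendulum T = 2π√(I/(mgd)), with d = 0.15010 m from pivot to centre of mass.
I_cm = mL²/12 = 2.695 × 0.6006²/12 = 0.081012 kg·m²; I = I_cm + md² = 0.081012 + 2.695 × 0.15010² = 0.14173 kg·m².
T = 2π√(0.14173/(2.695 × 9.800 × 0.15010)) = 1.188 s.

1.188 s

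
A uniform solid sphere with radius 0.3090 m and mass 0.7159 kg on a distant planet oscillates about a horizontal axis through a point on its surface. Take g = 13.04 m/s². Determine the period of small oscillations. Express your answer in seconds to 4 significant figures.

I_cm = (2/5)mr² = 0.027342 kg·m². The pivot is at distance d = 0.3090 m from the centre of mass.
By the parallel-axis theorem, I = I_cm + md² = 0.027342 + 0.068355 = 0.095697 kg·m².
T = 2π√(I/(mgd)) = 2π√(0.095697/(0.7159 × 13.04 × 0.3090)) = 1.144 s.

1.144 s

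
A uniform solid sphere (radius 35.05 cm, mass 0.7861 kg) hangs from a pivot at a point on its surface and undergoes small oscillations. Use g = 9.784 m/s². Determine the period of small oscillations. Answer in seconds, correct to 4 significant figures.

1.407 s

I_cm = (2/5)mr² = 0.038629 kg·m². The pivot is at distance d = 0.3505 m from the centre of mass.
By the parallel-axis theorem, I = I_cm + md² = 0.038629 + 0.096573 = 0.13520 kg·m².
T = 2π√(I/(mgd)) = 2π√(0.13520/(0.7861 × 9.784 × 0.3505)) = 1.407 s.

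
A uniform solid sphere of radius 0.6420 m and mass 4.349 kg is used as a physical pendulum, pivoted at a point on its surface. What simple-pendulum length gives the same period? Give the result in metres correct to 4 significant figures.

0.8988 m

The equivalent simple-pendulum length is L_eq = I/(md), where I is about the pivot and d = 0.64200 m.
I_cm = (2/5)mR² = 0.71700 kg·m², so I = I_cm + md² = 0.71700 + 1.7925 = 2.5095 kg·m².
L_eq = 2.5095/(4.349 × 0.64200) = 0.8988 m.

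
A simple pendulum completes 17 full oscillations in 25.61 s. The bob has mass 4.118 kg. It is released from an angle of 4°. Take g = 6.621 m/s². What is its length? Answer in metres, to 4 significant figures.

T = 25.61/17 = 1.5065 s.
From T = 2π√(L/g), L = gT²/(4π²) = 6.621 × 1.5065²/(4π²) = 0.3806 m.

0.3806 m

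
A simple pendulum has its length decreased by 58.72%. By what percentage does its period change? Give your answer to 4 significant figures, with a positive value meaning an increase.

-35.75%

T ∝ √L, so T'/T = √(0.41280) = 0.64250.
Percentage change in T = (0.64250 − 1) × 100% = -35.75%.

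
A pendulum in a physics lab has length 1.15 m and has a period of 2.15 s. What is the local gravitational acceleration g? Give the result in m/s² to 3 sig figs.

From T = 2π√(L/g), g = 4π²L/T² = 4π² × 1.15/2.150² = 9.82 m/s².

9.82 m/s²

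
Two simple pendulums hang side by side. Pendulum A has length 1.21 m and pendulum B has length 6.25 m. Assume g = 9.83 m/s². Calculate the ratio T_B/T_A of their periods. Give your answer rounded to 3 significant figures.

T ∝ √L, so T_B/T_A = √(L_B/L_A) = √(6.25/1.21) = 2.27.

2.27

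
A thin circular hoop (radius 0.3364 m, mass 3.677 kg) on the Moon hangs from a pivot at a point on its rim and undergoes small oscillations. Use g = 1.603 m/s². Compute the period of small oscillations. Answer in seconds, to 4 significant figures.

I_cm = mr² = 0.41611 kg·m². The pivot is at distance d = 0.3364 m from the centre of mass.
By the parallel-axis theorem, I = I_cm + md² = 0.41611 + 0.41611 = 0.83222 kg·m².
T = 2π√(I/(mgd)) = 2π√(0.83222/(3.677 × 1.603 × 0.3364)) = 4.071 s.

4.071 s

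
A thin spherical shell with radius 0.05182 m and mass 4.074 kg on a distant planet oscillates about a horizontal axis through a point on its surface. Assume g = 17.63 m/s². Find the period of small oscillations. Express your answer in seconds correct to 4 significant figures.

I_cm = (2/3)mr² = 0.0072933 kg·m². The pivot is at distance d = 0.05182 m from the centre of mass.
By the parallel-axis theorem, I = I_cm + md² = 0.0072933 + 0.010940 = 0.018233 kg·m².
T = 2π√(I/(mgd)) = 2π√(0.018233/(4.074 × 17.63 × 0.05182)) = 0.4398 s.

0.4398 s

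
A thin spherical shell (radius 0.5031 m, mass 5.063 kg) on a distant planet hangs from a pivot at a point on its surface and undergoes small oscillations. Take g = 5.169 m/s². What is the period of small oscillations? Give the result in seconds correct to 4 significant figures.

I_cm = (2/3)mr² = 0.85433 kg·m². The pivot is at distance d = 0.5031 m from the centre of mass.
By the parallel-axis theorem, I = I_cm + md² = 0.85433 + 1.2815 = 2.1358 kg·m².
T = 2π√(I/(mgd)) = 2π√(2.1358/(5.063 × 5.169 × 0.5031)) = 2.531 s.

2.531 s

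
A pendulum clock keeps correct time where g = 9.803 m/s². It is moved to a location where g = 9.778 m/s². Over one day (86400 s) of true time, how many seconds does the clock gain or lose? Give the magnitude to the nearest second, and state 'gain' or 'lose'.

lose 110 s

The clock's period scales as T ∝ 1/√g, so T'/T = √(9.803/9.778) = 1.00128.
In 86400 s of true time the clock registers 86400/1.00128 = 86289.8 s, so it loses 110 s.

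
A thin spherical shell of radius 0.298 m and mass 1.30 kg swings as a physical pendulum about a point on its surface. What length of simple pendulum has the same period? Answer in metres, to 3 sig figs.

0.497 m

The equivalent simple-pendulum length is L_eq = I/(md), where I is about the pivot and d = 0.2980 m.
I_cm = (2/3)mR² = 0.07696 kg·m², so I = I_cm + md² = 0.07696 + 0.1154 = 0.1924 kg·m².
L_eq = 0.1924/(1.30 × 0.2980) = 0.497 m.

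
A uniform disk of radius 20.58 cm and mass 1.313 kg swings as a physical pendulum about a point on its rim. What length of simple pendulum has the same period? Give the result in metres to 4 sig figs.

0.3087 m

The equivalent simple-pendulum length is L_eq = I/(md), where I is about the pivot and d = 0.20580 m.
I_cm = ½mR² = 0.027805 kg·m², so I = I_cm + md² = 0.027805 + 0.055610 = 0.083415 kg·m².
L_eq = 0.083415/(1.313 × 0.20580) = 0.3087 m.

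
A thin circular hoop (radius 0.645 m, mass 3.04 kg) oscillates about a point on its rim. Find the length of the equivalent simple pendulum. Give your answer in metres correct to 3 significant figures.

The equivalent simple-pendulum length is L_eq = I/(md), where I is about the pivot and d = 0.6450 m.
I_cm = mR² = 1.265 kg·m², so I = I_cm + md² = 1.265 + 1.265 = 2.529 kg·m².
L_eq = 2.529/(3.04 × 0.6450) = 1.29 m.

1.29 m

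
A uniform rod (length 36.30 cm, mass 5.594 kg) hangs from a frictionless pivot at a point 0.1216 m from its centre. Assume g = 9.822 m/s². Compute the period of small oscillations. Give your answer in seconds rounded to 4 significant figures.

0.9229 s

For a physical pendulum T = 2π√(I/(mgd)), with d = 0.12160 m from pivot to centre of mass.
I_cm = mL²/12 = 5.594 × 0.3630²/12 = 0.061426 kg·m²; I = I_cm + md² = 0.061426 + 5.594 × 0.12160² = 0.14414 kg·m².
T = 2π√(0.14414/(5.594 × 9.822 × 0.12160)) = 0.9229 s.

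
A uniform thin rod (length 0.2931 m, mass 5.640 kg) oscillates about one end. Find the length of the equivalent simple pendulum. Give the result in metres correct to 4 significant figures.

The equivalent simple-pendulum length is L_eq = I/(md), where I is about the pivot and d = 0.14655 m.
I_cm = (1/12)mL² = 0.040377 kg·m², so I = I_cm + md² = 0.040377 + 0.12113 = 0.16151 kg·m².
L_eq = 0.16151/(5.640 × 0.14655) = 0.1954 m.

0.1954 m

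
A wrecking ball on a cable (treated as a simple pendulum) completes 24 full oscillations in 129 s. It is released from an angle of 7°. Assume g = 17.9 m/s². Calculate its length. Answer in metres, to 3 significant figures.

T = 129/24 = 5.375 s.
From T = 2π√(L/g), L = gT²/(4π²) = 17.9 × 5.375²/(4π²) = 13.1 m.

13.1 m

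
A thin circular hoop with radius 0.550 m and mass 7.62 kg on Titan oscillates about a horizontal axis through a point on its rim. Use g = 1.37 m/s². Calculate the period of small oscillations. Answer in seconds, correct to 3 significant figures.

I_cm = mr² = 2.305 kg·m². The pivot is at distance d = 0.550 m from the centre of mass.
By the parallel-axis theorem, I = I_cm + md² = 2.305 + 2.305 = 4.610 kg·m².
T = 2π√(I/(mgd)) = 2π√(4.610/(7.62 × 1.37 × 0.550)) = 5.63 s.

5.63 s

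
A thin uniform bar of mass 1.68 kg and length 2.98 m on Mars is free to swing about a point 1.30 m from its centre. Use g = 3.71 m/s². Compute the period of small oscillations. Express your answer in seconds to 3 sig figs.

4.46 s

For a physical pendulum T = 2π√(I/(mgd)), with d = 1.300 m from pivot to centre of mass.
I_cm = mL²/12 = 1.68 × 2.98²/12 = 1.243 kg·m²; I = I_cm + md² = 1.243 + 1.68 × 1.300² = 4.082 kg·m².
T = 2π√(4.082/(1.68 × 3.71 × 1.300)) = 4.46 s.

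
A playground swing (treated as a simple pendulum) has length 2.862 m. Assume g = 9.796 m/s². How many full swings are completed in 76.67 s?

22

T = 2π√(L/g) = 2π√(2.862/9.796) = 3.3962 s.
Number of complete oscillations = ⌊76.67/3.3962⌋ = ⌊22.575⌋ = 22.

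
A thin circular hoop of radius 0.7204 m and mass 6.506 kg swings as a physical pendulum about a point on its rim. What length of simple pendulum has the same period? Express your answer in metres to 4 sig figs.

1.441 m

The equivalent simple-pendulum length is L_eq = I/(md), where I is about the pivot and d = 0.72040 m.
I_cm = mR² = 3.3765 kg·m², so I = I_cm + md² = 3.3765 + 3.3765 = 6.7529 kg·m².
L_eq = 6.7529/(6.506 × 0.72040) = 1.441 m.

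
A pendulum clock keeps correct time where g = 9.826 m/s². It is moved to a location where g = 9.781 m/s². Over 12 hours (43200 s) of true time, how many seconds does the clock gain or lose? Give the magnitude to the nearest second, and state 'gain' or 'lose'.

The clock's period scales as T ∝ 1/√g, so T'/T = √(9.826/9.781) = 1.00230.
In 43200 s of true time the clock registers 43200/1.00230 = 43101.0 s, so it loses 99 s.

lose 99 s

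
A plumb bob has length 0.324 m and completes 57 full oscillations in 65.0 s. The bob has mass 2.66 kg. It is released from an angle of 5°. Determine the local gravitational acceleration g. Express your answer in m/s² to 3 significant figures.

9.84 m/s²

T = 65.0/57 = 1.140 s.
From T = 2π√(L/g), g = 4π²L/T² = 4π² × 0.324/1.140² = 9.84 m/s².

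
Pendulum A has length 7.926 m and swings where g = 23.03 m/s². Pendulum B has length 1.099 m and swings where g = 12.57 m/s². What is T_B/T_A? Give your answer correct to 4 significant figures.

0.5040

T = 2π√(L/g), so T_B/T_A = √((L_B/g_B)/(L_A/g_A)) = √((1.099/12.57)/(7.926/23.03)) = 0.5040.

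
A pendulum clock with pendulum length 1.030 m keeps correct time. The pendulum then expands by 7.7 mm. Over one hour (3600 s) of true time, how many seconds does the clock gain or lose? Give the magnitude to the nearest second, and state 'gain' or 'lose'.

T ∝ √L, so T'/T = √(1.03770/1.030) = 1.00373.
In 3600 s of true time the clock registers 3600/1.00373 = 3586.6 s, so it loses 13 s.

lose 13 s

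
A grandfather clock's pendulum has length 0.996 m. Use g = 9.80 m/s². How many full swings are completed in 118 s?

T = 2π√(L/g) = 2π√(0.996/9.80) = 2.003 s.
Number of complete oscillations = ⌊118/2.003⌋ = ⌊58.91⌋ = 58.

58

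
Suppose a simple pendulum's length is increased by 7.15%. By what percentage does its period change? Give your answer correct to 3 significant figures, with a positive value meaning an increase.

3.51%

T ∝ √L, so T'/T = √(1.071) = 1.035.
Percentage change in T = (1.035 − 1) × 100% = 3.51%.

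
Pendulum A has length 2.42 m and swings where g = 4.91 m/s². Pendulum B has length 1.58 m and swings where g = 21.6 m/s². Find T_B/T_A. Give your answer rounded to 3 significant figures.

T = 2π√(L/g), so T_B/T_A = √((L_B/g_B)/(L_A/g_A)) = √((1.58/21.6)/(2.42/4.91)) = 0.385.

0.385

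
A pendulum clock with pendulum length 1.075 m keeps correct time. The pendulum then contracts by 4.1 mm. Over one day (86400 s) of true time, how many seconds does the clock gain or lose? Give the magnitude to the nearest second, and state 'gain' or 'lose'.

T ∝ √L, so T'/T = √(1.07090/1.075) = 0.998091.
In 86400 s of true time the clock registers 86400/0.998091 = 86565.2 s, so it gains 165 s.

gain 165 s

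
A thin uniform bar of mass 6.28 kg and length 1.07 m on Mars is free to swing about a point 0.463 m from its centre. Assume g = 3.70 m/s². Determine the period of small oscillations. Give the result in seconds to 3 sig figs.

2.67 s

For a physical pendulum T = 2π√(I/(mgd)), with d = 0.4630 m from pivot to centre of mass.
I_cm = mL²/12 = 6.28 × 1.07²/12 = 0.5992 kg·m²; I = I_cm + md² = 0.5992 + 6.28 × 0.4630² = 1.945 kg·m².
T = 2π√(1.945/(6.28 × 3.70 × 0.4630)) = 2.67 s.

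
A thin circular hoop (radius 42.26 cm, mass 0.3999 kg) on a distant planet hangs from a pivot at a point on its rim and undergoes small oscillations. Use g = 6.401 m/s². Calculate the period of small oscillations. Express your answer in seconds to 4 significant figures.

I_cm = mr² = 0.071418 kg·m². The pivot is at distance d = 0.4226 m from the centre of mass.
By the parallel-axis theorem, I = I_cm + md² = 0.071418 + 0.071418 = 0.14284 kg·m².
T = 2π√(I/(mgd)) = 2π√(0.14284/(0.3999 × 6.401 × 0.4226)) = 2.283 s.

2.283 s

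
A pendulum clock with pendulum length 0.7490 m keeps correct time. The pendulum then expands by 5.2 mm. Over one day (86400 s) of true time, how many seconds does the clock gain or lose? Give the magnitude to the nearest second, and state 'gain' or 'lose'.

T ∝ √L, so T'/T = √(0.75420/0.7490) = 1.00347.
In 86400 s of true time the clock registers 86400/1.00347 = 86101.6 s, so it loses 298 s.

lose 298 s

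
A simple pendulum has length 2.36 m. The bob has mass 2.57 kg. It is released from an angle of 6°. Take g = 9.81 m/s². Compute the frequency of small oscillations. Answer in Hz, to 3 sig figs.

0.324 Hz

T = 2π√(L/g) = 2π√(2.36/9.81) = 3.082 s, so f = 1/T = 0.324 Hz.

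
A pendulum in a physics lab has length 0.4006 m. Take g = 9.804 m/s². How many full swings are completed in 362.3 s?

T = 2π√(L/g) = 2π√(0.4006/9.804) = 1.2701 s.
Number of complete oscillations = ⌊362.3/1.2701⌋ = ⌊285.26⌋ = 285.

285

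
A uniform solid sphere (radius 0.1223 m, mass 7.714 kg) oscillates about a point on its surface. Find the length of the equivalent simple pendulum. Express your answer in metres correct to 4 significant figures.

The equivalent simple-pendulum length is L_eq = I/(md), where I is about the pivot and d = 0.12230 m.
I_cm = (2/5)mR² = 0.046152 kg·m², so I = I_cm + md² = 0.046152 + 0.11538 = 0.16153 kg·m².
L_eq = 0.16153/(7.714 × 0.12230) = 0.1712 m.

0.1712 m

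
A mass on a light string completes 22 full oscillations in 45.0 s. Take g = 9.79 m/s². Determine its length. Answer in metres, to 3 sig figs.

1.04 m

T = 45.0/22 = 2.045 s.
From T = 2π√(L/g), L = gT²/(4π²) = 9.79 × 2.045²/(4π²) = 1.04 m.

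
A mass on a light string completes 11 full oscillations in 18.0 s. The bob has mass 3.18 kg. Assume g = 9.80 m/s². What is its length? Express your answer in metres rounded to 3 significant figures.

0.665 m

T = 18.0/11 = 1.636 s.
From T = 2π√(L/g), L = gT²/(4π²) = 9.80 × 1.636²/(4π²) = 0.665 m.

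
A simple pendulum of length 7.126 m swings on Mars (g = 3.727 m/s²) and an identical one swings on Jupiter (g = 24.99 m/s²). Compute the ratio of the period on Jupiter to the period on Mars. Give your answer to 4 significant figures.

0.3862

T ∝ 1/√g, so T₂/T₁ = √(g₁/g₂) = √(3.727/24.99) = 0.3862.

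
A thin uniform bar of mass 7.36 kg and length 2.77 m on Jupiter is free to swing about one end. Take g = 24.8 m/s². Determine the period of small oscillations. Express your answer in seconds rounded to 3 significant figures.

1.71 s

For a physical pendulum T = 2π√(I/(mgd)), with d = 1.385 m from pivot to centre of mass.
I_cm = mL²/12 = 7.36 × 2.77²/12 = 4.706 kg·m²; I = I_cm + md² = 4.706 + 7.36 × 1.385² = 18.82 kg·m².
T = 2π√(18.82/(7.36 × 24.8 × 1.385)) = 1.71 s.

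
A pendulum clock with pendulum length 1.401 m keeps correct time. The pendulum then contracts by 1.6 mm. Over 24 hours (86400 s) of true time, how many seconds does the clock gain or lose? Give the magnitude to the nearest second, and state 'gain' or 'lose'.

gain 49 s

T ∝ √L, so T'/T = √(1.39940/1.401) = 0.999429.
In 86400 s of true time the clock registers 86400/0.999429 = 86449.4 s, so it gains 49 s.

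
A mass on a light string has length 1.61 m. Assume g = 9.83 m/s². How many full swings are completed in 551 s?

216

T = 2π√(L/g) = 2π√(1.61/9.83) = 2.543 s.
Number of complete oscillations = ⌊551/2.543⌋ = ⌊216.7⌋ = 216.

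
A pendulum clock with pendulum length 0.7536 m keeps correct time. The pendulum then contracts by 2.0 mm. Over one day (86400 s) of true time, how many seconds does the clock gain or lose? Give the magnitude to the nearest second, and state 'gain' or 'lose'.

gain 115 s

T ∝ √L, so T'/T = √(0.75160/0.7536) = 0.998672.
In 86400 s of true time the clock registers 86400/0.998672 = 86514.9 s, so it gains 115 s.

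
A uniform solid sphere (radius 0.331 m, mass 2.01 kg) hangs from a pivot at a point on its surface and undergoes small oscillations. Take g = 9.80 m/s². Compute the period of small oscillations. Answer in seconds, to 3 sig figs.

1.37 s

I_cm = (2/5)mr² = 0.08809 kg·m². The pivot is at distance d = 0.331 m from the centre of mass.
By the parallel-axis theorem, I = I_cm + md² = 0.08809 + 0.2202 = 0.3083 kg·m².
T = 2π√(I/(mgd)) = 2π√(0.3083/(2.01 × 9.80 × 0.331)) = 1.37 s.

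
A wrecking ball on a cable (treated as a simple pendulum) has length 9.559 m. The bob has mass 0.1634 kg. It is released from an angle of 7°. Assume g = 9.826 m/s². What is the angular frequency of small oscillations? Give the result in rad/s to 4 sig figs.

ω = √(g/L) = √(9.826/9.559) = 1.014 rad/s.

1.014 rad/s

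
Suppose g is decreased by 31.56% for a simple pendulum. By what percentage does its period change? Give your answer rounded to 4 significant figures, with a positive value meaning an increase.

20.88%

T ∝ 1/√g, so T'/T = 1/√(0.68440) = 1.2088.
Percentage change in T = (1.2088 − 1) × 100% = 20.88%.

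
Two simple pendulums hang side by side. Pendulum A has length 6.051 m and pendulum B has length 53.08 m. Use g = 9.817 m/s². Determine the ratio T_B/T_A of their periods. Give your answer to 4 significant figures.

2.962

T ∝ √L, so T_B/T_A = √(L_B/L_A) = √(53.08/6.051) = 2.962.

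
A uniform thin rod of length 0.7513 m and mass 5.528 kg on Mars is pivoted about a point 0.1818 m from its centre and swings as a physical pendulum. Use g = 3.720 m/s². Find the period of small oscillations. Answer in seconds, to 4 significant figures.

2.162 s

For a physical pendulum T = 2π√(I/(mgd)), with d = 0.18180 m from pivot to centre of mass.
I_cm = mL²/12 = 5.528 × 0.7513²/12 = 0.26002 kg·m²; I = I_cm + md² = 0.26002 + 5.528 × 0.18180² = 0.44273 kg·m².
T = 2π√(0.44273/(5.528 × 3.720 × 0.18180)) = 2.162 s.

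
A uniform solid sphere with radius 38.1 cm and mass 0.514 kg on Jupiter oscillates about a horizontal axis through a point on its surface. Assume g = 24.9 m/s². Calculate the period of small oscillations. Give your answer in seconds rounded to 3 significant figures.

I_cm = (2/5)mr² = 0.02985 kg·m². The pivot is at distance d = 0.381 m from the centre of mass.
By the parallel-axis theorem, I = I_cm + md² = 0.02985 + 0.07461 = 0.1045 kg·m².
T = 2π√(I/(mgd)) = 2π√(0.1045/(0.514 × 24.9 × 0.381)) = 0.920 s.

0.920 s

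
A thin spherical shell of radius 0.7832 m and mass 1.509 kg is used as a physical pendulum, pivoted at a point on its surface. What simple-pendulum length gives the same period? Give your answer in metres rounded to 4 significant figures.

The equivalent simple-pendulum length is L_eq = I/(md), where I is about the pivot and d = 0.78320 m.
I_cm = (2/3)mR² = 0.61708 kg·m², so I = I_cm + md² = 0.61708 + 0.92562 = 1.5427 kg·m².
L_eq = 1.5427/(1.509 × 0.78320) = 1.305 m.

1.305 m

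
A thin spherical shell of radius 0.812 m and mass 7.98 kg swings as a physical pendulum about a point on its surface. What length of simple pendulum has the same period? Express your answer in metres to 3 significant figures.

1.35 m

The equivalent simple-pendulum length is L_eq = I/(md), where I is about the pivot and d = 0.8120 m.
I_cm = (2/3)mR² = 3.508 kg·m², so I = I_cm + md² = 3.508 + 5.262 = 8.769 kg·m².
L_eq = 8.769/(7.98 × 0.8120) = 1.35 m.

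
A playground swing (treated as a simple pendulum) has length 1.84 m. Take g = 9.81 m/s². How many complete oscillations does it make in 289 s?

106

T = 2π√(L/g) = 2π√(1.84/9.81) = 2.721 s.
Number of complete oscillations = ⌊289/2.721⌋ = ⌊106.2⌋ = 106.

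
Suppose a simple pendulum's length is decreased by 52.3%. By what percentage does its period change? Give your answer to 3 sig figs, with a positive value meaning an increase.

-30.9%

T ∝ √L, so T'/T = √(0.4770) = 0.6907.
Percentage change in T = (0.6907 − 1) × 100% = -30.9%.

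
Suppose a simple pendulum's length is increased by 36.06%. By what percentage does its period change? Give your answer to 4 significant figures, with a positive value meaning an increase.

T ∝ √L, so T'/T = √(1.3606) = 1.1664.
Percentage change in T = (1.1664 − 1) × 100% = 16.64%.

16.64%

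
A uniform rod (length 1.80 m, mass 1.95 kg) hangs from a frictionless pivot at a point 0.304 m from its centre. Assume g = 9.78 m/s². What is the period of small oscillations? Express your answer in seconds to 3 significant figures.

For a physical pendulum T = 2π√(I/(mgd)), with d = 0.3040 m from pivot to centre of mass.
I_cm = mL²/12 = 1.95 × 1.80²/12 = 0.5265 kg·m²; I = I_cm + md² = 0.5265 + 1.95 × 0.3040² = 0.7067 kg·m².
T = 2π√(0.7067/(1.95 × 9.78 × 0.3040)) = 2.19 s.

2.19 s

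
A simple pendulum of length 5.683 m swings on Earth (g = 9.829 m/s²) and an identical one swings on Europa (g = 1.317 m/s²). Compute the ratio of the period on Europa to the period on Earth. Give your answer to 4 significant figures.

2.732

T ∝ 1/√g, so T₂/T₁ = √(g₁/g₂) = √(9.829/1.317) = 2.732.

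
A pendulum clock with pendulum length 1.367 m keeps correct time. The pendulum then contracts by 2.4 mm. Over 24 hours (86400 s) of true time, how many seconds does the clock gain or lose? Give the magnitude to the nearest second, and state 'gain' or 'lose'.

T ∝ √L, so T'/T = √(1.36460/1.367) = 0.999122.
In 86400 s of true time the clock registers 86400/0.999122 = 86475.9 s, so it gains 76 s.

gain 76 s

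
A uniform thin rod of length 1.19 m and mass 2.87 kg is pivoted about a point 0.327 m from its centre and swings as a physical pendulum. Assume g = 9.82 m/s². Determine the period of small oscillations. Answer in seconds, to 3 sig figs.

For a physical pendulum T = 2π√(I/(mgd)), with d = 0.3270 m from pivot to centre of mass.
I_cm = mL²/12 = 2.87 × 1.19²/12 = 0.3387 kg·m²; I = I_cm + md² = 0.3387 + 2.87 × 0.3270² = 0.6456 kg·m².
T = 2π√(0.6456/(2.87 × 9.82 × 0.3270)) = 1.66 s.

1.66 s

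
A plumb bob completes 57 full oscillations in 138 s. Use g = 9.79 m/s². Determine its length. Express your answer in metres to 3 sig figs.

T = 138/57 = 2.421 s.
From T = 2π√(L/g), L = gT²/(4π²) = 9.79 × 2.421²/(4π²) = 1.45 m.

1.45 m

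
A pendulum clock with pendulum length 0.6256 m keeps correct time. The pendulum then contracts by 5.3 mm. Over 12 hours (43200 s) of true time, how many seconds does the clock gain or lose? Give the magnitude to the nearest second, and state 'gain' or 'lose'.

gain 184 s

T ∝ √L, so T'/T = √(0.62030/0.6256) = 0.995755.
In 43200 s of true time the clock registers 43200/0.995755 = 43384.2 s, so it gains 184 s.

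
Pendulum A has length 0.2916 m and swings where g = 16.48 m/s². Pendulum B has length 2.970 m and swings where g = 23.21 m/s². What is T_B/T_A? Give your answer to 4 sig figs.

T = 2π√(L/g), so T_B/T_A = √((L_B/g_B)/(L_A/g_A)) = √((2.970/23.21)/(0.2916/16.48)) = 2.689.

2.689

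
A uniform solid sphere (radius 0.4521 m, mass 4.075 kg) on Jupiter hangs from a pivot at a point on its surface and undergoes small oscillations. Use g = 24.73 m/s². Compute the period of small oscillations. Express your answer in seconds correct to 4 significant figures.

I_cm = (2/5)mr² = 0.33316 kg·m². The pivot is at distance d = 0.4521 m from the centre of mass.
By the parallel-axis theorem, I = I_cm + md² = 0.33316 + 0.83291 = 1.1661 kg·m².
T = 2π√(I/(mgd)) = 2π√(1.1661/(4.075 × 24.73 × 0.4521)) = 1.005 s.

1.005 s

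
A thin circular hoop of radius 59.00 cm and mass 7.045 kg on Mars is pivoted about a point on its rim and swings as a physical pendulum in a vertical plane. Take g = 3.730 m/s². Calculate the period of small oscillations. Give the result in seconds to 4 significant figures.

I_cm = mr² = 2.4524 kg·m². The pivot is at distance d = 0.5900 m from the centre of mass.
By the parallel-axis theorem, I = I_cm + md² = 2.4524 + 2.4524 = 4.9047 kg·m².
T = 2π√(I/(mgd)) = 2π√(4.9047/(7.045 × 3.730 × 0.5900)) = 3.534 s.

3.534 s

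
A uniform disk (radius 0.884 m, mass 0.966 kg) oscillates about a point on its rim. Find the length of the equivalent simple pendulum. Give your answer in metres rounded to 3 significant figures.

1.33 m

The equivalent simple-pendulum length is L_eq = I/(md), where I is about the pivot and d = 0.8840 m.
I_cm = ½mR² = 0.3774 kg·m², so I = I_cm + md² = 0.3774 + 0.7549 = 1.132 kg·m².
L_eq = 1.132/(0.966 × 0.8840) = 1.33 m.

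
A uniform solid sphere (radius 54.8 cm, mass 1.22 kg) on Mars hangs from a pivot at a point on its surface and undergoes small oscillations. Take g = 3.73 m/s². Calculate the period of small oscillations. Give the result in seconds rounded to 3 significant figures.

2.85 s

I_cm = (2/5)mr² = 0.1465 kg·m². The pivot is at distance d = 0.548 m from the centre of mass.
By the parallel-axis theorem, I = I_cm + md² = 0.1465 + 0.3664 = 0.5129 kg·m².
T = 2π√(I/(mgd)) = 2π√(0.5129/(1.22 × 3.73 × 0.548)) = 2.85 s.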